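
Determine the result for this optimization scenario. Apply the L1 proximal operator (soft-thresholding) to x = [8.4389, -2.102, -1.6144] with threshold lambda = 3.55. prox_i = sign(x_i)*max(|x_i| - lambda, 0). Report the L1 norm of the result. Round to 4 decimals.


Soft-thresholding with lambda = 3.55:
prox(8.4389) = sign(8.4389)*max(|8.4389| - 3.55, 0) = 4.8889
prox(-2.102) = sign(-2.102)*max(|-2.102| - 3.55, 0) = 0.0
prox(-1.6144) = sign(-1.6144)*max(|-1.6144| - 3.55, 0) = 0.0
prox(x) = [4.8889, 0.0, 0.0]
||prox(x)||_1 = 4.8889 + 0.0 + 0.0 = 4.8889


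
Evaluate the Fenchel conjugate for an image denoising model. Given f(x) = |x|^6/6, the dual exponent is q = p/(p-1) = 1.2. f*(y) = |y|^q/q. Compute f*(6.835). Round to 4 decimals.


The conjugate exponent q satisfies 1/p + 1/q = 1.
p = 6, so q = 6/(6 - 1) = 1.2
|y|^q = 6.835^1.2 = 10.0389
f*(6.835) = 10.0389 / 1.2 = 8.3658


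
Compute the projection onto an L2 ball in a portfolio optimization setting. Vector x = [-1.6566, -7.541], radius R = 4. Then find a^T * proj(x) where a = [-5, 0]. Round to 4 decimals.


Step 1: Compute ||x|| (intermediates to 6 decimals).
||x|| = sqrt((-1.6566)^2 + (-7.541)^2) = 7.720816
Step 2: Project.
Since ||x|| > R, scale = R/||x|| = 4/7.720816 = 0.51808, proj(x) = scale * x
proj(x) = [-0.858251, -3.906841]
Step 3: Dot product.
a^T * proj(x) = -5*(-0.858251) + 0*(-3.906841) = 4.2913


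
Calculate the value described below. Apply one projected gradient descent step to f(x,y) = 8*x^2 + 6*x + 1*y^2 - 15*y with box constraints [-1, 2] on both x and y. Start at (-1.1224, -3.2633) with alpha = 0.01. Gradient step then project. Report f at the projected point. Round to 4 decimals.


Step 1: Compute gradient at (-1.1224, -3.2633).
grad_x = 2*8*-1.1224 + 6 = -11.9584
grad_y = 2*1*-3.2633 - 15 = -21.5266
Step 2: Gradient step.
x_raw = -1.1224 - 0.01*-11.9584 = -1.0028
y_raw = -3.2633 - 0.01*-21.5266 = -3.048
Step 3: Project onto [-1, 2].
x_proj = clip(-1.0028) = -1.0
y_proj = clip(-3.048) = -1.0
Step 4: Evaluate f.
f(-1.0, -1.0) = 18.0


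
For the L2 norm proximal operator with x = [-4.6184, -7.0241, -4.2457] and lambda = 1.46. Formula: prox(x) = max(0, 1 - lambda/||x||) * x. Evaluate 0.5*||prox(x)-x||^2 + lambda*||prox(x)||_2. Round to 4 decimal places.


Step 1: Compute ||x||.
||x|| = 9.4177
Step 2: Compute scaling factor.
scale = max(0, 1 - 1.46/9.4177) = 0.845
Step 3: prox(x) = [-3.9024, -5.9352, -3.5875]
||prox(x)|| = 7.9577
Step 4: Proximal objective.
0.5*||prox-x||^2 = 1.0658
lambda*||prox|| = 11.6182
Total = 12.6841


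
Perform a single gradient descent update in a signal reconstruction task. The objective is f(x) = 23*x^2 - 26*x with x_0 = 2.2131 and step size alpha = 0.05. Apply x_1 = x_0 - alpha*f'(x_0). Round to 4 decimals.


We compute the gradient at x_0 and apply the update.
f'(x) = 46*x - 26
f'(2.2131) = 46*2.2131 - 26 = 75.8026
x_1 = 2.2131 - 0.05*75.8026 = -1.577


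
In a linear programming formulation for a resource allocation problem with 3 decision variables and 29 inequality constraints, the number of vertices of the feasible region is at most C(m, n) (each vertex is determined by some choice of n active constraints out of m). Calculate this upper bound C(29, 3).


Each vertex corresponds to some choice of n active constraints out of m, so the number of vertices is at most C(m, n) = m! / (n!(m-n)!).
m = 29, n = 3
Numerator: 29 * 28 * 27
Denominator: 3! = 6
C(29, 3) = 3654


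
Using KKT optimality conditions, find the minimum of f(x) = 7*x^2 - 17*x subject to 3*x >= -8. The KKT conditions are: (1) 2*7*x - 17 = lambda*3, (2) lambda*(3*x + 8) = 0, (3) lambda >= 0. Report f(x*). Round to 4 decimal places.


Step 1: Try lambda = 0 (constraint inactive).
Stationarity: 2*7*x - 17 = 0
x* = 17/(2*7) = 17/14 = 1.2143 (rounded; the exact value 17/14 is used below)
Check constraint: 3*1.2143 = 3.6429 >= -8 -- satisfied.
Step 2: Compute optimal value.
f(x*) = 7*(17/14)^2 - 17*(17/14) = -10.3214


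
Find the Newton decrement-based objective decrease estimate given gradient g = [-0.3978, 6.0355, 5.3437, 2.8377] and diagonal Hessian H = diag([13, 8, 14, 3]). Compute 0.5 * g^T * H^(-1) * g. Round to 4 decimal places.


Step 1: H is diagonal, so H^(-1) * g = [-0.0306, 0.7544, 0.3817, 0.9459].
Step 2: g^T H^(-1) g = sum_i g_i^2 / H_ii
  = (-0.3978)^2/13 + (6.0355)^2/8 + (5.3437)^2/14 + (2.8377)^2/3
  = 0.0122 + 4.5534 + 2.0397 + 2.6842 = 9.2894
Step 3: Objective decrease = 0.5 * g^T H^(-1) g = 4.6447


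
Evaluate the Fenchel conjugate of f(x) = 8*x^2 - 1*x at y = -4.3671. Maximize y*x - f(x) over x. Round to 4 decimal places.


f*(y) = sup_x {y*x - a*x^2 - b*x} = sup_x {(y-b)*x - a*x^2}
FOC: (y - b) - 2a*x = 0 => x* = (y - b)/(2a)
x* = (-4.3671 + 1)/(2*8) = -0.2104
f*(-4.3671) = (y-b)^2/(4a) = (-4.3671 + 1)^2/(4*8)
= 11.3374/32 = 0.3543


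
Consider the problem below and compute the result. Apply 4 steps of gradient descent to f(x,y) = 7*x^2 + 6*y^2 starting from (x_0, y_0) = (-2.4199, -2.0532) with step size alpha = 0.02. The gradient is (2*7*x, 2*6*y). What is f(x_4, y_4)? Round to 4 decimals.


Gradient descent on f(x,y) = 7*x^2 + 6*y^2.
Starting point: (-2.4199, -2.0532), alpha = 0.02
Step 1: grad_x = 2*7*-2.4199 = -33.8786, grad_y = 2*6*-2.0532 = -24.6384
  x_1 = -2.4199 - 0.02*-33.8786 = -1.7423
  y_1 = -2.0532 - 0.02*-24.6384 = -1.5604
Step 2: grad_x = 2*7*-1.7423 = -24.3926, grad_y = 2*6*-1.5604 = -18.7252
  x_2 = -1.7423 - 0.02*-24.3926 = -1.2545
  y_2 = -1.5604 - 0.02*-18.7252 = -1.1859
Step 3: grad_x = 2*7*-1.2545 = -17.5627, grad_y = 2*6*-1.1859 = -14.2311
  x_3 = -1.2545 - 0.02*-17.5627 = -0.9032
  y_3 = -1.1859 - 0.02*-14.2311 = -0.9013
Step 4: grad_x = 2*7*-0.9032 = -12.6451, grad_y = 2*6*-0.9013 = -10.8157
  x_4 = -0.9032 - 0.02*-12.6451 = -0.6503
  y_4 = -0.9013 - 0.02*-10.8157 = -0.685
f(-0.6503, -0.685) = 7*(-0.6503)^2 + 6*(-0.685)^2 = 5.7757


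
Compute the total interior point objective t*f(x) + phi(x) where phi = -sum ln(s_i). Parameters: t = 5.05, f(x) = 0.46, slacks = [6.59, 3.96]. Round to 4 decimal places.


Step 1: Compute log-barrier.
ln values: [1.8856, 1.3762]
phi = -(1.8856 + 1.3762) = -3.2618
Step 2: Compute augmented objective.
t*f(x) = 5.05*0.46 = 2.323
Total = 2.323 - 3.2618 = -0.9388


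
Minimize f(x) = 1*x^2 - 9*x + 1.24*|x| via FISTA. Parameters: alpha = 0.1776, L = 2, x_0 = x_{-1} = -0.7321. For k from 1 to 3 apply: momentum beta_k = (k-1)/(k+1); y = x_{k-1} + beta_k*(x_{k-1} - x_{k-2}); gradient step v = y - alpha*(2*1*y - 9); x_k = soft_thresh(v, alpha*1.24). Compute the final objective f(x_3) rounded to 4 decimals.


FISTA on f(x) = 1*x^2 - 9*x + 1.24*|x|
L = 2, alpha = 0.1776
Iteration 1: beta = 0.0, y = -0.7321 + 0.0*(-0.7321 + 0.7321) = -0.7321
  grad(y) = -10.4642, v = y - alpha*grad = 1.1263
  prox(v) = soft_thresh(1.1263, 0.2202) = 0.9061
Iteration 2: beta = 0.3333, y = 0.9061 + 0.3333*(0.9061 + 0.7321) = 1.4522
  grad(y) = -6.0956, v = y - alpha*grad = 2.5348
  prox(v) = soft_thresh(2.5348, 0.2202) = 2.3145
Iteration 3: beta = 0.5, y = 2.3145 + 0.5*(2.3145 - 0.9061) = 3.0188
  grad(y) = -2.9625, v = y - alpha*grad = 3.5449
  prox(v) = soft_thresh(3.5449, 0.2202) = 3.3247
f(x_3) = 1*3.3247^2 - 9*3.3247 + 1.24*|3.3247| = -14.746


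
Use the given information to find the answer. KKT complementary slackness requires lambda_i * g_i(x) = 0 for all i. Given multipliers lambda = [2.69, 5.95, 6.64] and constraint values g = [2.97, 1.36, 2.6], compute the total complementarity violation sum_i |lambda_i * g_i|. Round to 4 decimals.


KKT complementary slackness check:
lambda_1 * g_1 = 2.69 * 2.97 = 7.9893
lambda_2 * g_2 = 5.95 * 1.36 = 8.092
lambda_3 * g_3 = 6.64 * 2.6 = 17.264
Total violation = 7.9893 + 8.092 + 17.264 = 33.3453


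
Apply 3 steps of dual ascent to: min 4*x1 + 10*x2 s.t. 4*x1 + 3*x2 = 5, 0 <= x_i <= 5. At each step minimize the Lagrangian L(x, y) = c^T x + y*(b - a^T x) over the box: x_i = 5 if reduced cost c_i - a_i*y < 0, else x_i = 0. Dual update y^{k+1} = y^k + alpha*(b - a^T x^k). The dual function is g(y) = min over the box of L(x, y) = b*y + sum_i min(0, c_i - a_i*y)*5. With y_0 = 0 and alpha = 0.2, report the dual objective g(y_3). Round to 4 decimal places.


Dual ascent for LP: min 4*x1 + 10*x2, 4*x1 + 3*x2 = 5, 0 <= x_i <= 5
Step 1: y^k = 0.0, reduced costs: (4.0, 10.0)
  x^k = (0.0, 0.0), subgradient = b - a^T x = 5.0
  y^{k+1} = 0.0 + 0.2*5.0 = 1.0
Step 2: y^k = 1.0, reduced costs: (0.0, 7.0)
  x^k = (0.0, 0.0), subgradient = b - a^T x = 5.0
  y^{k+1} = 1.0 + 0.2*5.0 = 2.0
Step 3: y^k = 2.0, reduced costs: (-4.0, 4.0)
  x^k = (5.0, 0.0), subgradient = b - a^T x = -15.0
  y^{k+1} = 2.0 + 0.2*-15.0 = -1.0
Dual objective at y_3 = -1.0: reduced costs (8.0, 13.0), box minimizer x = (0.0, 0.0)
g(y_3) = b*y + (c1 - a1*y)*x1 + (c2 - a2*y)*x2 = 5*(-1.0) + 8.0*0.0 + 13.0*0.0 = -5.0 + 0.0 + 0.0 = -5.0


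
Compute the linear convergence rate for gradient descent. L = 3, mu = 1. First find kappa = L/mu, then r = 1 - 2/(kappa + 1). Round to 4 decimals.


Step 1: Compute the condition number.
kappa = L/mu = 3/1 = 3.0
Step 2: Compute the convergence rate.
r = 1 - 2/(kappa + 1) = 1 - 2*mu/(L + mu) = (L - mu)/(L + mu) = 2/4 = 0.5


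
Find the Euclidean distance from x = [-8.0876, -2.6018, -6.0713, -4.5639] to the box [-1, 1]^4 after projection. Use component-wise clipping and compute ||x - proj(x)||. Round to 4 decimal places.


Project each component onto [-1, 1].
clip(-8.0876) = -1.0, clip(-2.6018) = -1.0, clip(-6.0713) = -1.0, clip(-4.5639) = -1.0
Projection = [-1.0, -1.0, -1.0, -1.0]
Squared diffs: [50.2341, 2.5658, 25.7181, 12.7014]
Distance = sqrt(91.2194) = 9.5509


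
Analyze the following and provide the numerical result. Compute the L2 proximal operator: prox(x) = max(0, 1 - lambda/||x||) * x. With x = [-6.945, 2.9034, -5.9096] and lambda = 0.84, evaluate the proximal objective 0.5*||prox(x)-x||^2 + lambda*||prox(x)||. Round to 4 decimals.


Step 1: Compute ||x||.
||x|| = 9.5701
Step 2: Compute scaling factor.
scale = max(0, 1 - 0.84/9.5701) = 0.9122
Step 3: prox(x) = [-6.3354, 2.6486, -5.3909]
||prox(x)|| = 8.7301
Step 4: Proximal objective.
0.5*||prox-x||^2 = 0.3528
lambda*||prox|| = 7.3333
Total = 7.6861


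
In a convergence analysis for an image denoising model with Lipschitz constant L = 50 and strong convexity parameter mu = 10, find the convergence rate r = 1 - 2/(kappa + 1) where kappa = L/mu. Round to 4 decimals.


Step 1: Compute the condition number.
kappa = L/mu = 50/10 = 5.0
Step 2: Compute the convergence rate.
r = 1 - 2/(kappa + 1) = 1 - 2*mu/(L + mu) = (L - mu)/(L + mu) = 40/60 = 0.6667


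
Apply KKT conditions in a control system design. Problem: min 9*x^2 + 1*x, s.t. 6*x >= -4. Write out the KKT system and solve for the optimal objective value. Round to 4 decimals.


Step 1: Try lambda = 0 (constraint inactive).
Stationarity: 2*9*x + 1 = 0
x* = -1/(2*9) = -1/18 = -0.0556 (rounded; the exact value -1/18 is used below)
Check constraint: 6*-0.0556 = -0.3336 >= -4 -- satisfied.
Step 2: Compute optimal value.
f(x*) = 9*(-1/18)^2 + 1*(-1/18) = -0.0278


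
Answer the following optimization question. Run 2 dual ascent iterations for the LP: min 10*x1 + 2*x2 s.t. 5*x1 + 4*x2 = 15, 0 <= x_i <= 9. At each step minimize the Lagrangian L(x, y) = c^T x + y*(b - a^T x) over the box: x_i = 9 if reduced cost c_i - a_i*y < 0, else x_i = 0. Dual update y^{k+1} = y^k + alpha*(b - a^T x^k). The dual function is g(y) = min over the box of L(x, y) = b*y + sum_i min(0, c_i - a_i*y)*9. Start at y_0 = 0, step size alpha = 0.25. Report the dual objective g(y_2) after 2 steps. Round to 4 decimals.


Dual ascent for LP: min 10*x1 + 2*x2, 5*x1 + 4*x2 = 15, 0 <= x_i <= 9
Step 1: y^k = 0.0, reduced costs: (10.0, 2.0)
  x^k = (0.0, 0.0), subgradient = b - a^T x = 15.0
  y^{k+1} = 0.0 + 0.25*15.0 = 3.75
Step 2: y^k = 3.75, reduced costs: (-8.75, -13.0)
  x^k = (9.0, 9.0), subgradient = b - a^T x = -66.0
  y^{k+1} = 3.75 + 0.25*-66.0 = -12.75
Dual objective at y_2 = -12.75: reduced costs (73.75, 53.0), box minimizer x = (0.0, 0.0)
g(y_2) = b*y + (c1 - a1*y)*x1 + (c2 - a2*y)*x2 = 15*(-12.75) + 73.75*0.0 + 53.0*0.0 = -191.25 + 0.0 + 0.0 = -191.25


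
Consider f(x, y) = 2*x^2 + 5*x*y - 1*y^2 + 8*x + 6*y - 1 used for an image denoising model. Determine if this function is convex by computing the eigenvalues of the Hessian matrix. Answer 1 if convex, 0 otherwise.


The Hessian of f(x,y) = 2*x^2 + 5*x*y - 1*y^2 + 8*x + 6*y - 1 is:
H = [[4, 5], [5, -2]]
Trace = 4 - 2 = 2
Determinant = 4*-2 - (5)^2 = -33
Discriminant = (2)^2 - 4*-33 = 136.0
Eigenvalues: lambda_1 = -4.831, lambda_2 = 6.831
The function is not convex.

0


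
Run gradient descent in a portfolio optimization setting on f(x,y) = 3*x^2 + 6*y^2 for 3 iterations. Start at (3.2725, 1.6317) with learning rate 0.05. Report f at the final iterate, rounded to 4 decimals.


Gradient descent on f(x,y) = 3*x^2 + 6*y^2.
Starting point: (3.2725, 1.6317), alpha = 0.05
Step 1: grad_x = 2*3*3.2725 = 19.635, grad_y = 2*6*1.6317 = 19.5804
  x_1 = 3.2725 - 0.05*19.635 = 2.2908
  y_1 = 1.6317 - 0.05*19.5804 = 0.6527
Step 2: grad_x = 2*3*2.2908 = 13.7445, grad_y = 2*6*0.6527 = 7.8322
  x_2 = 2.2908 - 0.05*13.7445 = 1.6035
  y_2 = 0.6527 - 0.05*7.8322 = 0.2611
Step 3: grad_x = 2*3*1.6035 = 9.6212, grad_y = 2*6*0.2611 = 3.1329
  x_3 = 1.6035 - 0.05*9.6212 = 1.1225
  y_3 = 0.2611 - 0.05*3.1329 = 0.1044
f(1.1225, 0.1044) = 3*1.1225^2 + 6*0.1044^2 = 3.8452


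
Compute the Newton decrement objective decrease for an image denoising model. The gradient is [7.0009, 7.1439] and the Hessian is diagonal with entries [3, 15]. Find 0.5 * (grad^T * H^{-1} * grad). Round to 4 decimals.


Step 1: H is diagonal, so H^(-1) * g = [2.3336, 0.4763].
Step 2: g^T H^(-1) g = sum_i g_i^2 / H_ii
  = (7.0009)^2/3 + (7.1439)^2/15
  = 16.3375 + 3.4024 = 19.7399
Step 3: Objective decrease = 0.5 * g^T H^(-1) g = 9.8699


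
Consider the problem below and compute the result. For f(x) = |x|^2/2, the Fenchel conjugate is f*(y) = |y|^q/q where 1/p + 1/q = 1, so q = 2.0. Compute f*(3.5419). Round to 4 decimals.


The conjugate exponent q satisfies 1/p + 1/q = 1.
p = 2, so q = 2/(2 - 1) = 2.0
|y|^q = 3.5419^2.0 = 12.5451
f*(3.5419) = 12.5451 / 2.0 = 6.2725


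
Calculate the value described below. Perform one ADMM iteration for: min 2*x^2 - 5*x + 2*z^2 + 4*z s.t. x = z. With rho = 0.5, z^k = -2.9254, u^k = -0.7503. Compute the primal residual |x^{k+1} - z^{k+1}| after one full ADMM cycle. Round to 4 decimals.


ADMM iteration with rho = 0.5, z^k = -2.9254, u^k = -0.7503
Step 1: x-update.
Minimize 2*x^2 - 5*x + (0.5/2)*(x + 2.9254 - 0.7503)^2
FOC: (2*2 + 0.5)*x = 5 + 0.5*(-2.9254 + 0.7503)
x^{k+1} = 0.8694
Step 2: z-update.
Minimize 2*z^2 + 4*z + (0.5/2)*(0.8694 - z - 0.7503)^2
FOC: (2*2 + 0.5)*z = -4 + 0.5*(0.8694 - 0.7503)
z^{k+1} = -0.8757
Step 3: u-update.
u^{k+1} = -0.7503 + 0.8694 + 0.8757 = 0.9948
Step 4: Primal residual = |0.8694 + 0.8757| = 1.7451


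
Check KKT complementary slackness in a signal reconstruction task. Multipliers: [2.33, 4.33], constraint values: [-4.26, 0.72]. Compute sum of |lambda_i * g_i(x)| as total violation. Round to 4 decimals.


KKT complementary slackness check:
lambda_1 * g_1 = 2.33 * -4.26 = -9.9258
lambda_2 * g_2 = 4.33 * 0.72 = 3.1176
Total violation = 9.9258 + 3.1176 = 13.0434


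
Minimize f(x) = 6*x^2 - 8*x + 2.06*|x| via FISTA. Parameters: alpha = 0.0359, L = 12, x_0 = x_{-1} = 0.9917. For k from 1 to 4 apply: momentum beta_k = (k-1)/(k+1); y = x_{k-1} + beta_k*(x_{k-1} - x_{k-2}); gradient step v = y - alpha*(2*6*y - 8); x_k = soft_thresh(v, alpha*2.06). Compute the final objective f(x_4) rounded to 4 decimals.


FISTA on f(x) = 6*x^2 - 8*x + 2.06*|x|
L = 12, alpha = 0.0359
Iteration 1: beta = 0.0, y = 0.9917 + 0.0*(0.9917 - 0.9917) = 0.9917
  grad(y) = 3.9004, v = y - alpha*grad = 0.8517
  prox(v) = soft_thresh(0.8517, 0.074) = 0.7777
Iteration 2: beta = 0.3333, y = 0.7777 + 0.3333*(0.7777 - 0.9917) = 0.7064
  grad(y) = 0.4767, v = y - alpha*grad = 0.6893
  prox(v) = soft_thresh(0.6893, 0.074) = 0.6153
Iteration 3: beta = 0.5, y = 0.6153 + 0.5*(0.6153 - 0.7777) = 0.5341
  grad(y) = -1.5905, v = y - alpha*grad = 0.5912
  prox(v) = soft_thresh(0.5912, 0.074) = 0.5173
Iteration 4: beta = 0.6, y = 0.5173 + 0.6*(0.5173 - 0.6153) = 0.4584
  grad(y) = -2.4987, v = y - alpha*grad = 0.5481
  prox(v) = soft_thresh(0.5481, 0.074) = 0.4742
f(x_4) = 6*0.4742^2 - 8*0.4742 + 2.06*|0.4742| = -1.4676


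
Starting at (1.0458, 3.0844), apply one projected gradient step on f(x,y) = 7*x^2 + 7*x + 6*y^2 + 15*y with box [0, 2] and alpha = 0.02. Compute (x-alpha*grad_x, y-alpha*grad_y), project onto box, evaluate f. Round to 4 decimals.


Step 1: Compute gradient at (1.0458, 3.0844).
grad_x = 2*7*1.0458 + 7 = 21.6412
grad_y = 2*6*3.0844 + 15 = 52.0128
Step 2: Gradient step.
x_raw = 1.0458 - 0.02*21.6412 = 0.613
y_raw = 3.0844 - 0.02*52.0128 = 2.0441
Step 3: Project onto [0, 2].
x_proj = clip(0.613) = 0.613
y_proj = clip(2.0441) = 2.0
Step 4: Evaluate f.
f(0.613, 2.0) = 60.921


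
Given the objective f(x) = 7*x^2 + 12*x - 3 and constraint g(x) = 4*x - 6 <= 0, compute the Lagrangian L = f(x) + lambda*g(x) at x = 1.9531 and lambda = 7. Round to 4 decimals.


Step 1: Evaluate f(x).
f(1.9531) = 7*1.9531^2 + 12*1.9531 - 3 = 47.1394
Step 2: Evaluate g(x).
g(1.9531) = 4*1.9531 - 6 = 1.8124
Step 3: Compute Lagrangian.
L = 47.1394 + 7*1.8124 = 59.8262


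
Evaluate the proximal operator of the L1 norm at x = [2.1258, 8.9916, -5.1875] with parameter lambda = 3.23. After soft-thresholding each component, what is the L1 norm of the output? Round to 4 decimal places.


Soft-thresholding with lambda = 3.23:
prox(2.1258) = sign(2.1258)*max(|2.1258| - 3.23, 0) = 0.0
prox(8.9916) = sign(8.9916)*max(|8.9916| - 3.23, 0) = 5.7616
prox(-5.1875) = sign(-5.1875)*max(|-5.1875| - 3.23, 0) = -1.9575
prox(x) = [0.0, 5.7616, -1.9575]
||prox(x)||_1 = 0.0 + 5.7616 + 1.9575 = 7.7191


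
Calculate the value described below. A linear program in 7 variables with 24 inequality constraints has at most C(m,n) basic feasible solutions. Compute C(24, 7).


Each vertex corresponds to some choice of n active constraints out of m, so the number of vertices is at most C(m, n) = m! / (n!(m-n)!).
m = 24, n = 7
Numerator: 24 * 23 * 22 * 21 * 20 * 19 * 18
Denominator: 7! = 5040
C(24, 7) = 346104


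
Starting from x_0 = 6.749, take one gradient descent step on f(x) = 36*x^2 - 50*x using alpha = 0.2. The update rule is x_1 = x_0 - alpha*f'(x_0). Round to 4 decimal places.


We compute the gradient at x_0 and apply the update.
f'(x) = 72*x - 50
f'(6.749) = 72*6.749 - 50 = 435.928
x_1 = 6.749 - 0.2*435.928 = -80.4366


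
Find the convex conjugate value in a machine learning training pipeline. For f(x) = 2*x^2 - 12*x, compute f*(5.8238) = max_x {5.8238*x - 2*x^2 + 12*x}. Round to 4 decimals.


f*(y) = sup_x {y*x - a*x^2 - b*x} = sup_x {(y-b)*x - a*x^2}
FOC: (y - b) - 2a*x = 0 => x* = (y - b)/(2a)
x* = (5.8238 + 12)/(2*2) = 4.456
f*(5.8238) = (y-b)^2/(4a) = (5.8238 + 12)^2/(4*2)
= 317.6878/8 = 39.711


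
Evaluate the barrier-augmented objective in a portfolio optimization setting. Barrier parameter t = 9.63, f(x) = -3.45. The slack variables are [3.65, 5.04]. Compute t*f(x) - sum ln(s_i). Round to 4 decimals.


Step 1: Compute log-barrier.
ln values: [1.2947, 1.6174]
phi = -(1.2947 + 1.6174) = -2.9121
Step 2: Compute augmented objective.
t*f(x) = 9.63*-3.45 = -33.2235
Total = -33.2235 - 2.9121 = -36.1356


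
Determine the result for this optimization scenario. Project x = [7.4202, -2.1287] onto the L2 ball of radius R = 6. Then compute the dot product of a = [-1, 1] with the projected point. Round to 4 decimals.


Step 1: Compute ||x|| (intermediates to 6 decimals).
||x|| = sqrt(7.4202^2 + (-2.1287)^2) = 7.719503
Step 2: Project.
Since ||x|| > R, scale = R/||x|| = 6/7.719503 = 0.777252, proj(x) = scale * x
proj(x) = [5.767365, -1.654536]
Step 3: Dot product.
a^T * proj(x) = -1*5.767365 + 1*(-1.654536) = -7.4219


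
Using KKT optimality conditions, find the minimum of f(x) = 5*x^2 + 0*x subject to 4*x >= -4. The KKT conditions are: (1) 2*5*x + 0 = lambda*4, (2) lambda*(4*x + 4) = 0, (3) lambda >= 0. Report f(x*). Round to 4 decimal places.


Step 1: Try lambda = 0 (constraint inactive).
Stationarity: 2*5*x + 0 = 0
x* = 0/(2*5) = 0.0
Check constraint: 4*0.0 = 0.0 >= -4 -- satisfied.
Step 2: Compute optimal value.
f(x*) = 5*0.0^2 + 0*0.0 = 0.0


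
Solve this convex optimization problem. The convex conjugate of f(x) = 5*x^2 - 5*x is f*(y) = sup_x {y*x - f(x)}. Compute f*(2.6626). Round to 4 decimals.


f*(y) = sup_x {y*x - a*x^2 - b*x} = sup_x {(y-b)*x - a*x^2}
FOC: (y - b) - 2a*x = 0 => x* = (y - b)/(2a)
x* = (2.6626 + 5)/(2*5) = 0.7663
f*(2.6626) = (y-b)^2/(4a) = (2.6626 + 5)^2/(4*5)
= 58.7154/20 = 2.9358


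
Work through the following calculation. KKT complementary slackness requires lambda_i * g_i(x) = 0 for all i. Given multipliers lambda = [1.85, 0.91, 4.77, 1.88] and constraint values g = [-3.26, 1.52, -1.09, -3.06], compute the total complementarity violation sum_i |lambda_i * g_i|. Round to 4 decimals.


KKT complementary slackness check:
lambda_1 * g_1 = 1.85 * -3.26 = -6.031
lambda_2 * g_2 = 0.91 * 1.52 = 1.3832
lambda_3 * g_3 = 4.77 * -1.09 = -5.1993
lambda_4 * g_4 = 1.88 * -3.06 = -5.7528
Total violation = 6.031 + 1.3832 + 5.1993 + 5.7528 = 18.3663


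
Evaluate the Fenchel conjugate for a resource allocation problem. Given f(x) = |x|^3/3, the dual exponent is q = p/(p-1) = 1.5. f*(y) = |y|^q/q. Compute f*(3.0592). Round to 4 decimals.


The conjugate exponent q satisfies 1/p + 1/q = 1.
p = 3, so q = 3/(3 - 1) = 1.5
|y|^q = 3.0592^1.5 = 5.3507
f*(3.0592) = 5.3507 / 1.5 = 3.5671


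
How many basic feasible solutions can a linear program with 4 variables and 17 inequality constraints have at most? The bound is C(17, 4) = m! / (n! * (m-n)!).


Each vertex corresponds to some choice of n active constraints out of m, so the number of vertices is at most C(m, n) = m! / (n!(m-n)!).
m = 17, n = 4
Numerator: 17 * 16 * 15 * 14
Denominator: 4! = 24
C(17, 4) = 2380


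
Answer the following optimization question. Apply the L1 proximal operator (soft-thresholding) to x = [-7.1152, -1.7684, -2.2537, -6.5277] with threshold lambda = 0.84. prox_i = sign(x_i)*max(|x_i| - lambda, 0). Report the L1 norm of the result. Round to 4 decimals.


Soft-thresholding with lambda = 0.84:
prox(-7.1152) = sign(-7.1152)*max(|-7.1152| - 0.84, 0) = -6.2752
prox(-1.7684) = sign(-1.7684)*max(|-1.7684| - 0.84, 0) = -0.9284
prox(-2.2537) = sign(-2.2537)*max(|-2.2537| - 0.84, 0) = -1.4137
prox(-6.5277) = sign(-6.5277)*max(|-6.5277| - 0.84, 0) = -5.6877
prox(x) = [-6.2752, -0.9284, -1.4137, -5.6877]
||prox(x)||_1 = 6.2752 + 0.9284 + 1.4137 + 5.6877 = 14.305


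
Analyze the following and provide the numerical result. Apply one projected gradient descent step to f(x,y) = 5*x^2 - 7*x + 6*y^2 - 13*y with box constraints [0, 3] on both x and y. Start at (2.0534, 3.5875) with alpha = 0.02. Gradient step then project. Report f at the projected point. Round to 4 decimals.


Step 1: Compute gradient at (2.0534, 3.5875).
grad_x = 2*5*2.0534 - 7 = 13.534
grad_y = 2*6*3.5875 - 13 = 30.05
Step 2: Gradient step.
x_raw = 2.0534 - 0.02*13.534 = 1.7827
y_raw = 3.5875 - 0.02*30.05 = 2.9865
Step 3: Project onto [0, 3].
x_proj = clip(1.7827) = 1.7827
y_proj = clip(2.9865) = 2.9865
Step 4: Evaluate f.
f(1.7827, 2.9865) = 18.102


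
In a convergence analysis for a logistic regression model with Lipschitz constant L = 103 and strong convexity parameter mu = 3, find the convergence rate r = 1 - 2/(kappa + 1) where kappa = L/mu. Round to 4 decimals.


Step 1: Compute the condition number.
kappa = L/mu = 103/3 = 34.3333
Step 2: Compute the convergence rate.
r = 1 - 2/(kappa + 1) = 1 - 2*mu/(L + mu) = (L - mu)/(L + mu) = 100/106 = 0.9434


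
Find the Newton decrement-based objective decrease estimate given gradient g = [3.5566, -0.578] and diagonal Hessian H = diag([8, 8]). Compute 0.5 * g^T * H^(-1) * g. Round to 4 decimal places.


Step 1: H is diagonal, so H^(-1) * g = [0.4446, -0.0723].
Step 2: g^T H^(-1) g = sum_i g_i^2 / H_ii
  = (3.5566)^2/8 + (-0.578)^2/8
  = 1.5812 + 0.0418 = 1.6229
Step 3: Objective decrease = 0.5 * g^T H^(-1) g = 0.8115


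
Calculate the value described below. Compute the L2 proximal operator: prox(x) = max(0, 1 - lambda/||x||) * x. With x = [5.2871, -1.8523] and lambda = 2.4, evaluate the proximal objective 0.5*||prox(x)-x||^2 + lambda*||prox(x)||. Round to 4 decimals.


Step 1: Compute ||x||.
||x|| = 5.6022
Step 2: Compute scaling factor.
scale = max(0, 1 - 2.4/5.6022) = 0.5716
Step 3: prox(x) = [3.0221, -1.0588]
||prox(x)|| = 3.2022
Step 4: Proximal objective.
0.5*||prox-x||^2 = 2.88
lambda*||prox|| = 7.6853
Total = 10.5652


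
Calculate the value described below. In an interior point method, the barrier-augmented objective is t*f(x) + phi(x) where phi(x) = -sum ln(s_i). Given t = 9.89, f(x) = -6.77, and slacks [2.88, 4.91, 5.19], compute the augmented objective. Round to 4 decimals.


Step 1: Compute log-barrier.
ln values: [1.0578, 1.5913, 1.6467]
phi = -(1.0578 + 1.5913 + 1.6467) = -4.2958
Step 2: Compute augmented objective.
t*f(x) = 9.89*-6.77 = -66.9553
Total = -66.9553 - 4.2958 = -71.2511


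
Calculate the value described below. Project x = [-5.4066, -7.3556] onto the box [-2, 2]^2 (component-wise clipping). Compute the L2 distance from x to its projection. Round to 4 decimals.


Project each component onto [-2, 2].
clip(-5.4066) = -2.0, clip(-7.3556) = -2.0
Projection = [-2.0, -2.0]
Squared diffs: [11.6049, 28.6825]
Distance = sqrt(40.2874) = 6.3472


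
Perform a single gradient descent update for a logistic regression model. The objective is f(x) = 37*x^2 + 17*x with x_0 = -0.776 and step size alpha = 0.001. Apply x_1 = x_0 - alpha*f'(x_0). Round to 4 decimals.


We compute the gradient at x_0 and apply the update.
f'(x) = 74*x + 17
f'(-0.776) = 74*-0.776 + 17 = -40.424
x_1 = -0.776 - 0.001*-40.424 = -0.7356


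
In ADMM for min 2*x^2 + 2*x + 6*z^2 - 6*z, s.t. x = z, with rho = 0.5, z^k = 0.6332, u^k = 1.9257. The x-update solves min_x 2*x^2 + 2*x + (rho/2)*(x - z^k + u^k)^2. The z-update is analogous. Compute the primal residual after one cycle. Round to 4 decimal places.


ADMM iteration with rho = 0.5, z^k = 0.6332, u^k = 1.9257
Step 1: x-update.
Minimize 2*x^2 + 2*x + (0.5/2)*(x - 0.6332 + 1.9257)^2
FOC: (2*2 + 0.5)*x = -2 + 0.5*(0.6332 - 1.9257)
x^{k+1} = -0.5881
Step 2: z-update.
Minimize 6*z^2 - 6*z + (0.5/2)*(-0.5881 - z + 1.9257)^2
FOC: (2*6 + 0.5)*z = 6 + 0.5*(-0.5881 + 1.9257)
z^{k+1} = 0.5335
Step 3: u-update.
u^{k+1} = 1.9257 - 0.5881 - 0.5335 = 0.8041
Step 4: Primal residual = |-0.5881 - 0.5335| = 1.1216


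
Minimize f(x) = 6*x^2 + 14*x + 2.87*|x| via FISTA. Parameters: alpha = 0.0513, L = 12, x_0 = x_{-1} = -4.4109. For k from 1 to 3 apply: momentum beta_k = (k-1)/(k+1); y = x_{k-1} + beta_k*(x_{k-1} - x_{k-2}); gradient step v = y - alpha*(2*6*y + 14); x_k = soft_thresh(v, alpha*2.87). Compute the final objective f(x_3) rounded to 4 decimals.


FISTA on f(x) = 6*x^2 + 14*x + 2.87*|x|
L = 12, alpha = 0.0513
Iteration 1: beta = 0.0, y = -4.4109 + 0.0*(-4.4109 + 4.4109) = -4.4109
  grad(y) = -38.9308, v = y - alpha*grad = -2.4137
  prox(v) = soft_thresh(-2.4137, 0.1472) = -2.2665
Iteration 2: beta = 0.3333, y = -2.2665 + 0.3333*(-2.2665 + 4.4109) = -1.5517
  grad(y) = -4.6207, v = y - alpha*grad = -1.3147
  prox(v) = soft_thresh(-1.3147, 0.1472) = -1.1675
Iteration 3: beta = 0.5, y = -1.1675 + 0.5*(-1.1675 + 2.2665) = -0.6179
  grad(y) = 6.585, v = y - alpha*grad = -0.9557
  prox(v) = soft_thresh(-0.9557, 0.1472) = -0.8085
f(x_3) = 6*(-0.8085)^2 + 14*(-0.8085) + 2.87*|-0.8085| = -5.0766


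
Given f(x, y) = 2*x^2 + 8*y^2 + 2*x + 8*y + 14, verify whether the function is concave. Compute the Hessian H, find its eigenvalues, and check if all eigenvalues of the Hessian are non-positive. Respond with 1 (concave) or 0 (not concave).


The Hessian of f(x,y) = 2*x^2 + 8*y^2 + 2*x + 8*y + 14 is:
H = [[4, 0], [0, 16]]
Trace = 4 + 16 = 20
Determinant = 4*16 - (0)^2 = 64
Discriminant = (20)^2 - 4*64 = 144.0
Eigenvalues: lambda_1 = 4.0, lambda_2 = 16.0
The function is not concave.

0


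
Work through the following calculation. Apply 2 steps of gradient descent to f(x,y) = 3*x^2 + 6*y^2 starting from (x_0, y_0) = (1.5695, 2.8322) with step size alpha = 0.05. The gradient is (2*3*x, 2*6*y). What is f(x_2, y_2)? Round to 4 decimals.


Gradient descent on f(x,y) = 3*x^2 + 6*y^2.
Starting point: (1.5695, 2.8322), alpha = 0.05
Step 1: grad_x = 2*3*1.5695 = 9.417, grad_y = 2*6*2.8322 = 33.9864
  x_1 = 1.5695 - 0.05*9.417 = 1.0987
  y_1 = 2.8322 - 0.05*33.9864 = 1.1329
Step 2: grad_x = 2*3*1.0987 = 6.5919, grad_y = 2*6*1.1329 = 13.5946
  x_2 = 1.0987 - 0.05*6.5919 = 0.7691
  y_2 = 1.1329 - 0.05*13.5946 = 0.4532
f(0.7691, 0.4532) = 3*0.7691^2 + 6*0.4532^2 = 3.0064


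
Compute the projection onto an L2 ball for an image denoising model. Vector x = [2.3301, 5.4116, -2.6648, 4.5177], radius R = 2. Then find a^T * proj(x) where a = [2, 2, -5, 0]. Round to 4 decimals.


Step 1: Compute ||x|| (intermediates to 6 decimals).
||x|| = sqrt(2.3301^2 + 5.4116^2 + (-2.6648)^2 + 4.5177^2) = 7.888317
Step 2: Project.
Since ||x|| > R, scale = R/||x|| = 2/7.888317 = 0.25354, proj(x) = scale * x
proj(x) = [0.590774, 1.372057, -0.675633, 1.145418]
Step 3: Dot product.
a^T * proj(x) = 2*0.590774 + 2*1.372057 - 5*(-0.675633) + 0*1.145418 = 7.3038


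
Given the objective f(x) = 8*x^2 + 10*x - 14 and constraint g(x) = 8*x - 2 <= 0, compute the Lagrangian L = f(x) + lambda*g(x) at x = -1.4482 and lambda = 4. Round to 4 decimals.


Step 1: Evaluate f(x).
f(-1.4482) = 8*(-1.4482)^2 + 10*(-1.4482) - 14 = -11.7037
Step 2: Evaluate g(x).
g(-1.4482) = 8*-1.4482 - 2 = -13.5856
Step 3: Compute Lagrangian.
L = -11.7037 + 4*-13.5856 = -66.0461


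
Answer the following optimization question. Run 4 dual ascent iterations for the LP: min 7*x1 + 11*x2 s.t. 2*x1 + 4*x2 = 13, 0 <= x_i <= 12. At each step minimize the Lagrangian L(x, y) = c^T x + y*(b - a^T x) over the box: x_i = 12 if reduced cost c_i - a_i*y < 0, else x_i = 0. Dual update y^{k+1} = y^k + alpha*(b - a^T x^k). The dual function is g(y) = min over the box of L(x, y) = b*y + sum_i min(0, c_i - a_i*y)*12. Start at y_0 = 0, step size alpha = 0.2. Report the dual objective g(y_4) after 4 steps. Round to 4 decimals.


Dual ascent for LP: min 7*x1 + 11*x2, 2*x1 + 4*x2 = 13, 0 <= x_i <= 12
Step 1: y^k = 0.0, reduced costs: (7.0, 11.0)
  x^k = (0.0, 0.0), subgradient = b - a^T x = 13.0
  y^{k+1} = 0.0 + 0.2*13.0 = 2.6
Step 2: y^k = 2.6, reduced costs: (1.8, 0.6)
  x^k = (0.0, 0.0), subgradient = b - a^T x = 13.0
  y^{k+1} = 2.6 + 0.2*13.0 = 5.2
Step 3: y^k = 5.2, reduced costs: (-3.4, -9.8)
  x^k = (12.0, 12.0), subgradient = b - a^T x = -59.0
  y^{k+1} = 5.2 + 0.2*-59.0 = -6.6
Step 4: y^k = -6.6, reduced costs: (20.2, 37.4)
  x^k = (0.0, 0.0), subgradient = b - a^T x = 13.0
  y^{k+1} = -6.6 + 0.2*13.0 = -4.0
Dual objective at y_4 = -4.0: reduced costs (15.0, 27.0), box minimizer x = (0.0, 0.0)
g(y_4) = b*y + (c1 - a1*y)*x1 + (c2 - a2*y)*x2 = 13*(-4.0) + 15.0*0.0 + 27.0*0.0 = -52.0 + 0.0 + 0.0 = -52.0


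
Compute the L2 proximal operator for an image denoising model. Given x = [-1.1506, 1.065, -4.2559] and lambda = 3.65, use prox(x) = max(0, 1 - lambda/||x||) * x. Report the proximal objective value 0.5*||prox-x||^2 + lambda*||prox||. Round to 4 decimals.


Step 1: Compute ||x||.
||x|| = 4.5355
Step 2: Compute scaling factor.
scale = max(0, 1 - 3.65/4.5355) = 0.1952
Step 3: prox(x) = [-0.2246, 0.2079, -0.8309]
||prox(x)|| = 0.8855
Step 4: Proximal objective.
0.5*||prox-x||^2 = 6.6613
lambda*||prox|| = 3.2321
Total = 9.8933


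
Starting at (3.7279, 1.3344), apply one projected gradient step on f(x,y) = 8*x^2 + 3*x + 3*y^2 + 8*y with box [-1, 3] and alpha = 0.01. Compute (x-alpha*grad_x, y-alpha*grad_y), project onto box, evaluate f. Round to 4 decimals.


Step 1: Compute gradient at (3.7279, 1.3344).
grad_x = 2*8*3.7279 + 3 = 62.6464
grad_y = 2*3*1.3344 + 8 = 16.0064
Step 2: Gradient step.
x_raw = 3.7279 - 0.01*62.6464 = 3.1014
y_raw = 1.3344 - 0.01*16.0064 = 1.1743
Step 3: Project onto [-1, 3].
x_proj = clip(3.1014) = 3.0
y_proj = clip(1.1743) = 1.1743
Step 4: Evaluate f.
f(3.0, 1.1743) = 94.5319


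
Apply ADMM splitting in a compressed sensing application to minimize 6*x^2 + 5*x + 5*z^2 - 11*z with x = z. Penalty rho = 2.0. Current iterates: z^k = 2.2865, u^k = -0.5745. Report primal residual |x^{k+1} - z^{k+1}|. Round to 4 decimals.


ADMM iteration with rho = 2.0, z^k = 2.2865, u^k = -0.5745
Step 1: x-update.
Minimize 6*x^2 + 5*x + (2.0/2)*(x - 2.2865 - 0.5745)^2
FOC: (2*6 + 2.0)*x = -5 + 2.0*(2.2865 + 0.5745)
x^{k+1} = 0.0516
Step 2: z-update.
Minimize 5*z^2 - 11*z + (2.0/2)*(0.0516 - z - 0.5745)^2
FOC: (2*5 + 2.0)*z = 11 + 2.0*(0.0516 - 0.5745)
z^{k+1} = 0.8295
Step 3: u-update.
u^{k+1} = -0.5745 + 0.0516 - 0.8295 = -1.3524
Step 4: Primal residual = |0.0516 - 0.8295| = 0.7779


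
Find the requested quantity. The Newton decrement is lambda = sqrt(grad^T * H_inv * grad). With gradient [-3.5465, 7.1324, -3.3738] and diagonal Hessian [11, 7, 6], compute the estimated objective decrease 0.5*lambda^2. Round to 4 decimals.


Step 1: H is diagonal, so H^(-1) * g = [-0.3224, 1.0189, -0.5623].
Step 2: g^T H^(-1) g = sum_i g_i^2 / H_ii
  = (-3.5465)^2/11 + (7.1324)^2/7 + (-3.3738)^2/6
  = 1.1434 + 7.2673 + 1.8971 = 10.3078
Step 3: Objective decrease = 0.5 * g^T H^(-1) g = 5.1539


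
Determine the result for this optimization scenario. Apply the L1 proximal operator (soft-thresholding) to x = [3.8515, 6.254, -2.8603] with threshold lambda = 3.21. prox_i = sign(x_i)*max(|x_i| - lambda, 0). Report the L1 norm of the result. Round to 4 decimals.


Soft-thresholding with lambda = 3.21:
prox(3.8515) = sign(3.8515)*max(|3.8515| - 3.21, 0) = 0.6415
prox(6.254) = sign(6.254)*max(|6.254| - 3.21, 0) = 3.044
prox(-2.8603) = sign(-2.8603)*max(|-2.8603| - 3.21, 0) = 0.0
prox(x) = [0.6415, 3.044, 0.0]
||prox(x)||_1 = 0.6415 + 3.044 + 0.0 = 3.6855


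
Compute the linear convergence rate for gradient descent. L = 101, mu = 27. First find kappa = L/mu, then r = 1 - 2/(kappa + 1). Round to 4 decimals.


Step 1: Compute the condition number.
kappa = L/mu = 101/27 = 3.7407
Step 2: Compute the convergence rate.
r = 1 - 2/(kappa + 1) = 1 - 2*mu/(L + mu) = (L - mu)/(L + mu) = 74/128 = 0.5781


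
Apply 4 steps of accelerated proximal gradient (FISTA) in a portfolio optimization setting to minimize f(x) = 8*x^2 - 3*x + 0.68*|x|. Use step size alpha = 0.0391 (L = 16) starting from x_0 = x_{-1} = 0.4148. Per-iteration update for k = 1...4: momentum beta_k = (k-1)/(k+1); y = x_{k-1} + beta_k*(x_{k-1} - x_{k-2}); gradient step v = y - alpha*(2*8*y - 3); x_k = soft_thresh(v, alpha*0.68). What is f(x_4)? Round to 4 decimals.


FISTA on f(x) = 8*x^2 - 3*x + 0.68*|x|
L = 16, alpha = 0.0391
Iteration 1: beta = 0.0, y = 0.4148 + 0.0*(0.4148 - 0.4148) = 0.4148
  grad(y) = 3.6368, v = y - alpha*grad = 0.2726
  prox(v) = soft_thresh(0.2726, 0.0266) = 0.246
Iteration 2: beta = 0.3333, y = 0.246 + 0.3333*(0.246 - 0.4148) = 0.1898
  grad(y) = 0.036, v = y - alpha*grad = 0.1883
  prox(v) = soft_thresh(0.1883, 0.0266) = 0.1618
Iteration 3: beta = 0.5, y = 0.1618 + 0.5*(0.1618 - 0.246) = 0.1196
  grad(y) = -1.086, v = y - alpha*grad = 0.1621
  prox(v) = soft_thresh(0.1621, 0.0266) = 0.1355
Iteration 4: beta = 0.6, y = 0.1355 + 0.6*(0.1355 - 0.1618) = 0.1197
  grad(y) = -1.0841, v = y - alpha*grad = 0.1621
  prox(v) = soft_thresh(0.1621, 0.0266) = 0.1355
f(x_4) = 8*0.1355^2 - 3*0.1355 + 0.68*|0.1355| = -0.1675


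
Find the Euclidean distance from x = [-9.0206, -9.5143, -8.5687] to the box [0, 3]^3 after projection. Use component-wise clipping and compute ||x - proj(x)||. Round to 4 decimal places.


Project each component onto [0, 3].
clip(-9.0206) = 0.0, clip(-9.5143) = 0.0, clip(-8.5687) = 0.0
Projection = [0.0, 0.0, 0.0]
Squared diffs: [81.3712, 90.5219, 73.4226]
Distance = sqrt(245.3157) = 15.6626


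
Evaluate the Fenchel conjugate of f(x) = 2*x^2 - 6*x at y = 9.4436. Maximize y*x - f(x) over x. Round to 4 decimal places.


f*(y) = sup_x {y*x - a*x^2 - b*x} = sup_x {(y-b)*x - a*x^2}
FOC: (y - b) - 2a*x = 0 => x* = (y - b)/(2a)
x* = (9.4436 + 6)/(2*2) = 3.8609
f*(9.4436) = (y-b)^2/(4a) = (9.4436 + 6)^2/(4*2)
= 238.5048/8 = 29.8131


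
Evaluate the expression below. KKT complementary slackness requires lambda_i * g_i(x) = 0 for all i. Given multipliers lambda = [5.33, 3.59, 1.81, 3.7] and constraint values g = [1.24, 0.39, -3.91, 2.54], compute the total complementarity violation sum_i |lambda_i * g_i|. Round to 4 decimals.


KKT complementary slackness check:
lambda_1 * g_1 = 5.33 * 1.24 = 6.6092
lambda_2 * g_2 = 3.59 * 0.39 = 1.4001
lambda_3 * g_3 = 1.81 * -3.91 = -7.0771
lambda_4 * g_4 = 3.7 * 2.54 = 9.398
Total violation = 6.6092 + 1.4001 + 7.0771 + 9.398 = 24.4844


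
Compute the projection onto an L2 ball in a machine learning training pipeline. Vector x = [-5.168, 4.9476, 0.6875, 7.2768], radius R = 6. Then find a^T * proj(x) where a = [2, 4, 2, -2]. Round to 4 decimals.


Step 1: Compute ||x|| (intermediates to 6 decimals).
||x|| = sqrt((-5.168)^2 + 4.9476^2 + 0.6875^2 + 7.2768^2) = 10.227974
Step 2: Project.
Since ||x|| > R, scale = R/||x|| = 6/10.227974 = 0.586626, proj(x) = scale * x
proj(x) = [-3.031683, 2.902391, 0.403305, 4.26876]
Step 3: Dot product.
a^T * proj(x) = 2*(-3.031683) + 4*2.902391 + 2*0.403305 - 2*4.26876 = -2.1847


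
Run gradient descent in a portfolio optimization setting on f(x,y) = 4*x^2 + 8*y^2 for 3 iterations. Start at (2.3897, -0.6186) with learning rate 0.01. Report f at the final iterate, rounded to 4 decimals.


Gradient descent on f(x,y) = 4*x^2 + 8*y^2.
Starting point: (2.3897, -0.6186), alpha = 0.01
Step 1: grad_x = 2*4*2.3897 = 19.1176, grad_y = 2*8*-0.6186 = -9.8976
  x_1 = 2.3897 - 0.01*19.1176 = 2.1985
  y_1 = -0.6186 - 0.01*-9.8976 = -0.5196
Step 2: grad_x = 2*4*2.1985 = 17.5882, grad_y = 2*8*-0.5196 = -8.314
  x_2 = 2.1985 - 0.01*17.5882 = 2.0226
  y_2 = -0.5196 - 0.01*-8.314 = -0.4365
Step 3: grad_x = 2*4*2.0226 = 16.1811, grad_y = 2*8*-0.4365 = -6.9837
  x_3 = 2.0226 - 0.01*16.1811 = 1.8608
  y_3 = -0.4365 - 0.01*-6.9837 = -0.3666
f(1.8608, -0.3666) = 4*1.8608^2 + 8*(-0.3666)^2 = 14.9262


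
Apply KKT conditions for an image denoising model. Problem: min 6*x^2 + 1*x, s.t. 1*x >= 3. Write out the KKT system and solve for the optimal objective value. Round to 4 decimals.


Step 1: Try lambda = 0 (constraint inactive).
x_unc = -1/(2*6) = -0.0833
Check: 1*-0.0833 = -0.0833 < 3 -- violated!
Step 2: Constraint must be active: 1*x = 3
x* = 3/1 = 3.0
lambda = (2*6*3.0 + 1)/1 = 37.0
Step 3: Compute optimal value.
f(x*) = 6*3.0^2 + 1*3.0 = 57.0


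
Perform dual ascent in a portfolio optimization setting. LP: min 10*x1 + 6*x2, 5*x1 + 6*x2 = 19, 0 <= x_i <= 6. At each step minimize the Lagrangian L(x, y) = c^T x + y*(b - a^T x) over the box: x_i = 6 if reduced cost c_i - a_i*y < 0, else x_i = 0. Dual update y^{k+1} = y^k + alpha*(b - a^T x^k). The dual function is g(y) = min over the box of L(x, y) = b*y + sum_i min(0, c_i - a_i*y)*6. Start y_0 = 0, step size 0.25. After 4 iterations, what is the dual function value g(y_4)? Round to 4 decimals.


Dual ascent for LP: min 10*x1 + 6*x2, 5*x1 + 6*x2 = 19, 0 <= x_i <= 6
Step 1: y^k = 0.0, reduced costs: (10.0, 6.0)
  x^k = (0.0, 0.0), subgradient = b - a^T x = 19.0
  y^{k+1} = 0.0 + 0.25*19.0 = 4.75
Step 2: y^k = 4.75, reduced costs: (-13.75, -22.5)
  x^k = (6.0, 6.0), subgradient = b - a^T x = -47.0
  y^{k+1} = 4.75 + 0.25*-47.0 = -7.0
Step 3: y^k = -7.0, reduced costs: (45.0, 48.0)
  x^k = (0.0, 0.0), subgradient = b - a^T x = 19.0
  y^{k+1} = -7.0 + 0.25*19.0 = -2.25
Step 4: y^k = -2.25, reduced costs: (21.25, 19.5)
  x^k = (0.0, 0.0), subgradient = b - a^T x = 19.0
  y^{k+1} = -2.25 + 0.25*19.0 = 2.5
Dual objective at y_4 = 2.5: reduced costs (-2.5, -9.0), box minimizer x = (6.0, 6.0)
g(y_4) = b*y + (c1 - a1*y)*x1 + (c2 - a2*y)*x2 = 19*2.5 + (-2.5)*6.0 + (-9.0)*6.0 = 47.5 - 15.0 - 54.0 = -21.5


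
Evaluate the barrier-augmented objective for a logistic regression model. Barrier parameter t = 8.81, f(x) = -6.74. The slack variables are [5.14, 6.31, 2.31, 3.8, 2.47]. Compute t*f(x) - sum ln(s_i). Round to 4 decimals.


Step 1: Compute log-barrier.
ln values: [1.6371, 1.8421, 0.8372, 1.335, 0.9042]
phi = -(1.6371 + 1.8421 + 0.8372 + 1.335 + 0.9042) = -6.5557
Step 2: Compute augmented objective.
t*f(x) = 8.81*-6.74 = -59.3794
Total = -59.3794 - 6.5557 = -65.9351
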